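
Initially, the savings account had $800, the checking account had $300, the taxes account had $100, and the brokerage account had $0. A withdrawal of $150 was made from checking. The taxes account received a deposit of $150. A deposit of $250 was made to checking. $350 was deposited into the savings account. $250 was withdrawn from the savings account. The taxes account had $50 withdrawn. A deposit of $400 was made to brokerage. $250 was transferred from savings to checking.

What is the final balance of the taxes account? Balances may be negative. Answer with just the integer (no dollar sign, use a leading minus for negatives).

Answer: 200

Derivation:
Tracking account balances step by step:
Start: savings=800, checking=300, taxes=100, brokerage=0
Event 1 (withdraw 150 from checking): checking: 300 - 150 = 150. Balances: savings=800, checking=150, taxes=100, brokerage=0
Event 2 (deposit 150 to taxes): taxes: 100 + 150 = 250. Balances: savings=800, checking=150, taxes=250, brokerage=0
Event 3 (deposit 250 to checking): checking: 150 + 250 = 400. Balances: savings=800, checking=400, taxes=250, brokerage=0
Event 4 (deposit 350 to savings): savings: 800 + 350 = 1150. Balances: savings=1150, checking=400, taxes=250, brokerage=0
Event 5 (withdraw 250 from savings): savings: 1150 - 250 = 900. Balances: savings=900, checking=400, taxes=250, brokerage=0
Event 6 (withdraw 50 from taxes): taxes: 250 - 50 = 200. Balances: savings=900, checking=400, taxes=200, brokerage=0
Event 7 (deposit 400 to brokerage): brokerage: 0 + 400 = 400. Balances: savings=900, checking=400, taxes=200, brokerage=400
Event 8 (transfer 250 savings -> checking): savings: 900 - 250 = 650, checking: 400 + 250 = 650. Balances: savings=650, checking=650, taxes=200, brokerage=400

Final balance of taxes: 200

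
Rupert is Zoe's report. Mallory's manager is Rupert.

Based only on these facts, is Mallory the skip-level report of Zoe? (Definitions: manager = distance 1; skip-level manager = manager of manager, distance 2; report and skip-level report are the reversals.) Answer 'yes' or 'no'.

Reconstructing the manager chain from the given facts:
  Zoe -> Rupert -> Mallory
(each arrow means 'manager of the next')
Positions in the chain (0 = top):
  position of Zoe: 0
  position of Rupert: 1
  position of Mallory: 2

Mallory is at position 2, Zoe is at position 0; signed distance (j - i) = -2.
'skip-level report' requires j - i = -2. Actual distance is -2, so the relation HOLDS.

Answer: yes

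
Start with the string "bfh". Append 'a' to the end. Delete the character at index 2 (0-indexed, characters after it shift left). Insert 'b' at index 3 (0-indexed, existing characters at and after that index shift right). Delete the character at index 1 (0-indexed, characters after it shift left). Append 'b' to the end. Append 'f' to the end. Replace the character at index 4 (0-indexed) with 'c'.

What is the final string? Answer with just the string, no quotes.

Answer: babbc

Derivation:
Applying each edit step by step:
Start: "bfh"
Op 1 (append 'a'): "bfh" -> "bfha"
Op 2 (delete idx 2 = 'h'): "bfha" -> "bfa"
Op 3 (insert 'b' at idx 3): "bfa" -> "bfab"
Op 4 (delete idx 1 = 'f'): "bfab" -> "bab"
Op 5 (append 'b'): "bab" -> "babb"
Op 6 (append 'f'): "babb" -> "babbf"
Op 7 (replace idx 4: 'f' -> 'c'): "babbf" -> "babbc"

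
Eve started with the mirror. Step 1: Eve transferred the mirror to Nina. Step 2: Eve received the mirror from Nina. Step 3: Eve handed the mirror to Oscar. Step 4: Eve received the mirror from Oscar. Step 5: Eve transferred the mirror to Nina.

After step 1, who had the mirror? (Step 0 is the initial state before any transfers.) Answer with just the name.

Tracking the mirror holder through step 1:
After step 0 (start): Eve
After step 1: Nina

At step 1, the holder is Nina.

Answer: Nina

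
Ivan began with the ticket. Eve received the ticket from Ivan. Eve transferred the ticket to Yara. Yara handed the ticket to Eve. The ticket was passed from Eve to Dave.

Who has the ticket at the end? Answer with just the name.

Tracking the ticket through each event:
Start: Ivan has the ticket.
After event 1: Eve has the ticket.
After event 2: Yara has the ticket.
After event 3: Eve has the ticket.
After event 4: Dave has the ticket.

Answer: Dave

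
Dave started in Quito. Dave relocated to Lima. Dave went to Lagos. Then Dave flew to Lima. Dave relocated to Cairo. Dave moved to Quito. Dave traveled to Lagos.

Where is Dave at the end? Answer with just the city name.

Tracking Dave's location:
Start: Dave is in Quito.
After move 1: Quito -> Lima. Dave is in Lima.
After move 2: Lima -> Lagos. Dave is in Lagos.
After move 3: Lagos -> Lima. Dave is in Lima.
After move 4: Lima -> Cairo. Dave is in Cairo.
After move 5: Cairo -> Quito. Dave is in Quito.
After move 6: Quito -> Lagos. Dave is in Lagos.

Answer: Lagos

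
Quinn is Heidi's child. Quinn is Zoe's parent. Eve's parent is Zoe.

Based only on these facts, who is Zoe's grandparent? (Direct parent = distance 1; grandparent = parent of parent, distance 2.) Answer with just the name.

Reconstructing the parent chain from the given facts:
  Heidi -> Quinn -> Zoe -> Eve
(each arrow means 'parent of the next')
Positions in the chain (0 = top):
  position of Heidi: 0
  position of Quinn: 1
  position of Zoe: 2
  position of Eve: 3

Zoe is at position 2; the grandparent is 2 steps up the chain, i.e. position 0: Heidi.

Answer: Heidi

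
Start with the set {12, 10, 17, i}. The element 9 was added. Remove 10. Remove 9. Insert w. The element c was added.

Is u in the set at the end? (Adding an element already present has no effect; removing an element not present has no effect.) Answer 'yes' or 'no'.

Answer: no

Derivation:
Tracking the set through each operation:
Start: {10, 12, 17, i}
Event 1 (add 9): added. Set: {10, 12, 17, 9, i}
Event 2 (remove 10): removed. Set: {12, 17, 9, i}
Event 3 (remove 9): removed. Set: {12, 17, i}
Event 4 (add w): added. Set: {12, 17, i, w}
Event 5 (add c): added. Set: {12, 17, c, i, w}

Final set: {12, 17, c, i, w} (size 5)
u is NOT in the final set.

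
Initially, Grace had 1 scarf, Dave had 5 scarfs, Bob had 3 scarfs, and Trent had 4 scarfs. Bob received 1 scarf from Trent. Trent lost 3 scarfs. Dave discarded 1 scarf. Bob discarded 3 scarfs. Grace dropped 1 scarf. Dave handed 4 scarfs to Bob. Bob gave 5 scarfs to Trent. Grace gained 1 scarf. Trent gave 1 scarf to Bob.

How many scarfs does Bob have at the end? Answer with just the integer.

Answer: 1

Derivation:
Tracking counts step by step:
Start: Grace=1, Dave=5, Bob=3, Trent=4
Event 1 (Trent -> Bob, 1): Trent: 4 -> 3, Bob: 3 -> 4. State: Grace=1, Dave=5, Bob=4, Trent=3
Event 2 (Trent -3): Trent: 3 -> 0. State: Grace=1, Dave=5, Bob=4, Trent=0
Event 3 (Dave -1): Dave: 5 -> 4. State: Grace=1, Dave=4, Bob=4, Trent=0
Event 4 (Bob -3): Bob: 4 -> 1. State: Grace=1, Dave=4, Bob=1, Trent=0
Event 5 (Grace -1): Grace: 1 -> 0. State: Grace=0, Dave=4, Bob=1, Trent=0
Event 6 (Dave -> Bob, 4): Dave: 4 -> 0, Bob: 1 -> 5. State: Grace=0, Dave=0, Bob=5, Trent=0
Event 7 (Bob -> Trent, 5): Bob: 5 -> 0, Trent: 0 -> 5. State: Grace=0, Dave=0, Bob=0, Trent=5
Event 8 (Grace +1): Grace: 0 -> 1. State: Grace=1, Dave=0, Bob=0, Trent=5
Event 9 (Trent -> Bob, 1): Trent: 5 -> 4, Bob: 0 -> 1. State: Grace=1, Dave=0, Bob=1, Trent=4

Bob's final count: 1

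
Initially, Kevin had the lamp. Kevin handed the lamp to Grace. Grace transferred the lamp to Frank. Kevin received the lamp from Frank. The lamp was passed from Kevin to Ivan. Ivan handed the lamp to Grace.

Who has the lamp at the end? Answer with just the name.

Tracking the lamp through each event:
Start: Kevin has the lamp.
After event 1: Grace has the lamp.
After event 2: Frank has the lamp.
After event 3: Kevin has the lamp.
After event 4: Ivan has the lamp.
After event 5: Grace has the lamp.

Answer: Grace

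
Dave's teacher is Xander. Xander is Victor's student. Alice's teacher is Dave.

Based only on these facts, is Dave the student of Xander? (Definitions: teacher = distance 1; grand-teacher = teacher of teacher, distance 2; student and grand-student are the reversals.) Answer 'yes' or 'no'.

Reconstructing the teacher chain from the given facts:
  Victor -> Xander -> Dave -> Alice
(each arrow means 'teacher of the next')
Positions in the chain (0 = top):
  position of Victor: 0
  position of Xander: 1
  position of Dave: 2
  position of Alice: 3

Dave is at position 2, Xander is at position 1; signed distance (j - i) = -1.
'student' requires j - i = -1. Actual distance is -1, so the relation HOLDS.

Answer: yes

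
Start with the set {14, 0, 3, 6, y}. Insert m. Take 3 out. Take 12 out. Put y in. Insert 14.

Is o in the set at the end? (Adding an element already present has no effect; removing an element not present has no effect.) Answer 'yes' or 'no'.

Answer: no

Derivation:
Tracking the set through each operation:
Start: {0, 14, 3, 6, y}
Event 1 (add m): added. Set: {0, 14, 3, 6, m, y}
Event 2 (remove 3): removed. Set: {0, 14, 6, m, y}
Event 3 (remove 12): not present, no change. Set: {0, 14, 6, m, y}
Event 4 (add y): already present, no change. Set: {0, 14, 6, m, y}
Event 5 (add 14): already present, no change. Set: {0, 14, 6, m, y}

Final set: {0, 14, 6, m, y} (size 5)
o is NOT in the final set.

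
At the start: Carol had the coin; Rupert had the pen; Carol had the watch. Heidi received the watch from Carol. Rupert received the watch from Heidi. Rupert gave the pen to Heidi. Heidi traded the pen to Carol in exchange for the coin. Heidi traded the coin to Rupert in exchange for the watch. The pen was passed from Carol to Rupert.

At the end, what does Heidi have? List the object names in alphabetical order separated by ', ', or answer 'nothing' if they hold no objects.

Tracking all object holders:
Start: coin:Carol, pen:Rupert, watch:Carol
Event 1 (give watch: Carol -> Heidi). State: coin:Carol, pen:Rupert, watch:Heidi
Event 2 (give watch: Heidi -> Rupert). State: coin:Carol, pen:Rupert, watch:Rupert
Event 3 (give pen: Rupert -> Heidi). State: coin:Carol, pen:Heidi, watch:Rupert
Event 4 (swap pen<->coin: now pen:Carol, coin:Heidi). State: coin:Heidi, pen:Carol, watch:Rupert
Event 5 (swap coin<->watch: now coin:Rupert, watch:Heidi). State: coin:Rupert, pen:Carol, watch:Heidi
Event 6 (give pen: Carol -> Rupert). State: coin:Rupert, pen:Rupert, watch:Heidi

Final state: coin:Rupert, pen:Rupert, watch:Heidi
Heidi holds: watch.

Answer: watch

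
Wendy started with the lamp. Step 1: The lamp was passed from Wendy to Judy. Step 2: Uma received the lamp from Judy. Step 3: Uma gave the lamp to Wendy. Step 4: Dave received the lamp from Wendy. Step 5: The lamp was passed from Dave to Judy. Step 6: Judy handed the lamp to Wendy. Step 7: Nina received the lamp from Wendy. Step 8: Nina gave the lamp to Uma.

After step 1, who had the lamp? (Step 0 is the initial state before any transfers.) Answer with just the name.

Answer: Judy

Derivation:
Tracking the lamp holder through step 1:
After step 0 (start): Wendy
After step 1: Judy

At step 1, the holder is Judy.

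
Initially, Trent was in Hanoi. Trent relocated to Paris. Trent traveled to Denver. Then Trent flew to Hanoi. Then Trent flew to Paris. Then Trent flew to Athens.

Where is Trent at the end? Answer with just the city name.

Tracking Trent's location:
Start: Trent is in Hanoi.
After move 1: Hanoi -> Paris. Trent is in Paris.
After move 2: Paris -> Denver. Trent is in Denver.
After move 3: Denver -> Hanoi. Trent is in Hanoi.
After move 4: Hanoi -> Paris. Trent is in Paris.
After move 5: Paris -> Athens. Trent is in Athens.

Answer: Athens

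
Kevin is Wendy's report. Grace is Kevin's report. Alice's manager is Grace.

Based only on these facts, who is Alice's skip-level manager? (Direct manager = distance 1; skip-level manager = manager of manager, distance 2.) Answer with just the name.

Answer: Kevin

Derivation:
Reconstructing the manager chain from the given facts:
  Wendy -> Kevin -> Grace -> Alice
(each arrow means 'manager of the next')
Positions in the chain (0 = top):
  position of Wendy: 0
  position of Kevin: 1
  position of Grace: 2
  position of Alice: 3

Alice is at position 3; the skip-level manager is 2 steps up the chain, i.e. position 1: Kevin.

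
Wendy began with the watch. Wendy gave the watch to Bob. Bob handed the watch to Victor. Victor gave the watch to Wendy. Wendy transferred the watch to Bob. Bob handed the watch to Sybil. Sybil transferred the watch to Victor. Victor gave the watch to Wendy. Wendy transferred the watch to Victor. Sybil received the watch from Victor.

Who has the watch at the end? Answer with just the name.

Tracking the watch through each event:
Start: Wendy has the watch.
After event 1: Bob has the watch.
After event 2: Victor has the watch.
After event 3: Wendy has the watch.
After event 4: Bob has the watch.
After event 5: Sybil has the watch.
After event 6: Victor has the watch.
After event 7: Wendy has the watch.
After event 8: Victor has the watch.
After event 9: Sybil has the watch.

Answer: Sybil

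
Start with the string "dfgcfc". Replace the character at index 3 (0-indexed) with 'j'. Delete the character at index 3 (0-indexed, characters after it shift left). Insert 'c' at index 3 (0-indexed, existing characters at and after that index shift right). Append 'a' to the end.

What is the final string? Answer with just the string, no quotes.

Applying each edit step by step:
Start: "dfgcfc"
Op 1 (replace idx 3: 'c' -> 'j'): "dfgcfc" -> "dfgjfc"
Op 2 (delete idx 3 = 'j'): "dfgjfc" -> "dfgfc"
Op 3 (insert 'c' at idx 3): "dfgfc" -> "dfgcfc"
Op 4 (append 'a'): "dfgcfc" -> "dfgcfca"

Answer: dfgcfca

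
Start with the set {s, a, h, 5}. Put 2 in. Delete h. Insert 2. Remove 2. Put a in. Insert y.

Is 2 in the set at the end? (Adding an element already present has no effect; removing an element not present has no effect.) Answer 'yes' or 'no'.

Tracking the set through each operation:
Start: {5, a, h, s}
Event 1 (add 2): added. Set: {2, 5, a, h, s}
Event 2 (remove h): removed. Set: {2, 5, a, s}
Event 3 (add 2): already present, no change. Set: {2, 5, a, s}
Event 4 (remove 2): removed. Set: {5, a, s}
Event 5 (add a): already present, no change. Set: {5, a, s}
Event 6 (add y): added. Set: {5, a, s, y}

Final set: {5, a, s, y} (size 4)
2 is NOT in the final set.

Answer: no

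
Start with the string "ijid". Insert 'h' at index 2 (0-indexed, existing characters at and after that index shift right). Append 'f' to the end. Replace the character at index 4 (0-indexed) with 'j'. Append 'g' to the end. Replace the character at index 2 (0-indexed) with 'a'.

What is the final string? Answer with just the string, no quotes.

Applying each edit step by step:
Start: "ijid"
Op 1 (insert 'h' at idx 2): "ijid" -> "ijhid"
Op 2 (append 'f'): "ijhid" -> "ijhidf"
Op 3 (replace idx 4: 'd' -> 'j'): "ijhidf" -> "ijhijf"
Op 4 (append 'g'): "ijhijf" -> "ijhijfg"
Op 5 (replace idx 2: 'h' -> 'a'): "ijhijfg" -> "ijaijfg"

Answer: ijaijfg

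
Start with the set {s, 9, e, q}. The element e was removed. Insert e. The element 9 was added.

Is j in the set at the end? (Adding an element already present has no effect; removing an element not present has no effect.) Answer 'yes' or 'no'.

Tracking the set through each operation:
Start: {9, e, q, s}
Event 1 (remove e): removed. Set: {9, q, s}
Event 2 (add e): added. Set: {9, e, q, s}
Event 3 (add 9): already present, no change. Set: {9, e, q, s}

Final set: {9, e, q, s} (size 4)
j is NOT in the final set.

Answer: no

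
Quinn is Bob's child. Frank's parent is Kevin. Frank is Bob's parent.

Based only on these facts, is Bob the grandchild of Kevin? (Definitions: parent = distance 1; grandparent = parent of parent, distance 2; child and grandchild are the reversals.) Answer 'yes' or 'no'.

Reconstructing the parent chain from the given facts:
  Kevin -> Frank -> Bob -> Quinn
(each arrow means 'parent of the next')
Positions in the chain (0 = top):
  position of Kevin: 0
  position of Frank: 1
  position of Bob: 2
  position of Quinn: 3

Bob is at position 2, Kevin is at position 0; signed distance (j - i) = -2.
'grandchild' requires j - i = -2. Actual distance is -2, so the relation HOLDS.

Answer: yes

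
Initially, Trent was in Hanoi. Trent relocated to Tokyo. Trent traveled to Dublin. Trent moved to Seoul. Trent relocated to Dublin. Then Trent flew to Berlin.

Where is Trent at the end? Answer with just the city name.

Answer: Berlin

Derivation:
Tracking Trent's location:
Start: Trent is in Hanoi.
After move 1: Hanoi -> Tokyo. Trent is in Tokyo.
After move 2: Tokyo -> Dublin. Trent is in Dublin.
After move 3: Dublin -> Seoul. Trent is in Seoul.
After move 4: Seoul -> Dublin. Trent is in Dublin.
After move 5: Dublin -> Berlin. Trent is in Berlin.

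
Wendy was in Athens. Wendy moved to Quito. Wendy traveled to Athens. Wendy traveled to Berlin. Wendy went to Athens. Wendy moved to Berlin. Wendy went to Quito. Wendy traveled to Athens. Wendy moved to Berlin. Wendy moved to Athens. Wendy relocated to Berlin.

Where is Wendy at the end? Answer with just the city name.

Answer: Berlin

Derivation:
Tracking Wendy's location:
Start: Wendy is in Athens.
After move 1: Athens -> Quito. Wendy is in Quito.
After move 2: Quito -> Athens. Wendy is in Athens.
After move 3: Athens -> Berlin. Wendy is in Berlin.
After move 4: Berlin -> Athens. Wendy is in Athens.
After move 5: Athens -> Berlin. Wendy is in Berlin.
After move 6: Berlin -> Quito. Wendy is in Quito.
After move 7: Quito -> Athens. Wendy is in Athens.
After move 8: Athens -> Berlin. Wendy is in Berlin.
After move 9: Berlin -> Athens. Wendy is in Athens.
After move 10: Athens -> Berlin. Wendy is in Berlin.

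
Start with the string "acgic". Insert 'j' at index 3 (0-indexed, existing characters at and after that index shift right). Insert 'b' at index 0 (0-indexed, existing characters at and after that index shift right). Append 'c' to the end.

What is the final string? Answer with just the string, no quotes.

Applying each edit step by step:
Start: "acgic"
Op 1 (insert 'j' at idx 3): "acgic" -> "acgjic"
Op 2 (insert 'b' at idx 0): "acgjic" -> "bacgjic"
Op 3 (append 'c'): "bacgjic" -> "bacgjicc"

Answer: bacgjicc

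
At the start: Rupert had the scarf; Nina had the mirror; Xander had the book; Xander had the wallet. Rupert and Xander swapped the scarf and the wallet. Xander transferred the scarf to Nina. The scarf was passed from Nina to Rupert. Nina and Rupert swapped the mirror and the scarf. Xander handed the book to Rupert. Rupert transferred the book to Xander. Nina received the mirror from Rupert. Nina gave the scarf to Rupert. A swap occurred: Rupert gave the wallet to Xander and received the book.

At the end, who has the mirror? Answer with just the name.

Answer: Nina

Derivation:
Tracking all object holders:
Start: scarf:Rupert, mirror:Nina, book:Xander, wallet:Xander
Event 1 (swap scarf<->wallet: now scarf:Xander, wallet:Rupert). State: scarf:Xander, mirror:Nina, book:Xander, wallet:Rupert
Event 2 (give scarf: Xander -> Nina). State: scarf:Nina, mirror:Nina, book:Xander, wallet:Rupert
Event 3 (give scarf: Nina -> Rupert). State: scarf:Rupert, mirror:Nina, book:Xander, wallet:Rupert
Event 4 (swap mirror<->scarf: now mirror:Rupert, scarf:Nina). State: scarf:Nina, mirror:Rupert, book:Xander, wallet:Rupert
Event 5 (give book: Xander -> Rupert). State: scarf:Nina, mirror:Rupert, book:Rupert, wallet:Rupert
Event 6 (give book: Rupert -> Xander). State: scarf:Nina, mirror:Rupert, book:Xander, wallet:Rupert
Event 7 (give mirror: Rupert -> Nina). State: scarf:Nina, mirror:Nina, book:Xander, wallet:Rupert
Event 8 (give scarf: Nina -> Rupert). State: scarf:Rupert, mirror:Nina, book:Xander, wallet:Rupert
Event 9 (swap wallet<->book: now wallet:Xander, book:Rupert). State: scarf:Rupert, mirror:Nina, book:Rupert, wallet:Xander

Final state: scarf:Rupert, mirror:Nina, book:Rupert, wallet:Xander
The mirror is held by Nina.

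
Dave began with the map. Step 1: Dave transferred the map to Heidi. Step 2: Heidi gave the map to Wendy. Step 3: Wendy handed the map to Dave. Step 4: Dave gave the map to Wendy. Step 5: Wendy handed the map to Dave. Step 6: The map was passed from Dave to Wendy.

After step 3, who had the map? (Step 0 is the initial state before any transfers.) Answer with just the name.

Tracking the map holder through step 3:
After step 0 (start): Dave
After step 1: Heidi
After step 2: Wendy
After step 3: Dave

At step 3, the holder is Dave.

Answer: Dave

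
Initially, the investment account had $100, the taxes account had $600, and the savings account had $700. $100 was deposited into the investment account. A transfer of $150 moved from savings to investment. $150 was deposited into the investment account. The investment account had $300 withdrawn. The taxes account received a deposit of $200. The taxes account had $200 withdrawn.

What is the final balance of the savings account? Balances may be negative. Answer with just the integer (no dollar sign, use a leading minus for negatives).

Tracking account balances step by step:
Start: investment=100, taxes=600, savings=700
Event 1 (deposit 100 to investment): investment: 100 + 100 = 200. Balances: investment=200, taxes=600, savings=700
Event 2 (transfer 150 savings -> investment): savings: 700 - 150 = 550, investment: 200 + 150 = 350. Balances: investment=350, taxes=600, savings=550
Event 3 (deposit 150 to investment): investment: 350 + 150 = 500. Balances: investment=500, taxes=600, savings=550
Event 4 (withdraw 300 from investment): investment: 500 - 300 = 200. Balances: investment=200, taxes=600, savings=550
Event 5 (deposit 200 to taxes): taxes: 600 + 200 = 800. Balances: investment=200, taxes=800, savings=550
Event 6 (withdraw 200 from taxes): taxes: 800 - 200 = 600. Balances: investment=200, taxes=600, savings=550

Final balance of savings: 550

Answer: 550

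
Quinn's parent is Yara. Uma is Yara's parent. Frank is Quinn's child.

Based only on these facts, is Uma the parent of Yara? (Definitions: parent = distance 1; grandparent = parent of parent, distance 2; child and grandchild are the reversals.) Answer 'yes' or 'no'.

Answer: yes

Derivation:
Reconstructing the parent chain from the given facts:
  Uma -> Yara -> Quinn -> Frank
(each arrow means 'parent of the next')
Positions in the chain (0 = top):
  position of Uma: 0
  position of Yara: 1
  position of Quinn: 2
  position of Frank: 3

Uma is at position 0, Yara is at position 1; signed distance (j - i) = 1.
'parent' requires j - i = 1. Actual distance is 1, so the relation HOLDS.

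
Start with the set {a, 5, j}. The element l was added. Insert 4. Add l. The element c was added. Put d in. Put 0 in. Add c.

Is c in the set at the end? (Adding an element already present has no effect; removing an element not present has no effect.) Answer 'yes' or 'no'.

Answer: yes

Derivation:
Tracking the set through each operation:
Start: {5, a, j}
Event 1 (add l): added. Set: {5, a, j, l}
Event 2 (add 4): added. Set: {4, 5, a, j, l}
Event 3 (add l): already present, no change. Set: {4, 5, a, j, l}
Event 4 (add c): added. Set: {4, 5, a, c, j, l}
Event 5 (add d): added. Set: {4, 5, a, c, d, j, l}
Event 6 (add 0): added. Set: {0, 4, 5, a, c, d, j, l}
Event 7 (add c): already present, no change. Set: {0, 4, 5, a, c, d, j, l}

Final set: {0, 4, 5, a, c, d, j, l} (size 8)
c is in the final set.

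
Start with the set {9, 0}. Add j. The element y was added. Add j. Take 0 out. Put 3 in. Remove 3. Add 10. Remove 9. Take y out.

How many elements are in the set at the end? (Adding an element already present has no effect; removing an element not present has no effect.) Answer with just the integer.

Answer: 2

Derivation:
Tracking the set through each operation:
Start: {0, 9}
Event 1 (add j): added. Set: {0, 9, j}
Event 2 (add y): added. Set: {0, 9, j, y}
Event 3 (add j): already present, no change. Set: {0, 9, j, y}
Event 4 (remove 0): removed. Set: {9, j, y}
Event 5 (add 3): added. Set: {3, 9, j, y}
Event 6 (remove 3): removed. Set: {9, j, y}
Event 7 (add 10): added. Set: {10, 9, j, y}
Event 8 (remove 9): removed. Set: {10, j, y}
Event 9 (remove y): removed. Set: {10, j}

Final set: {10, j} (size 2)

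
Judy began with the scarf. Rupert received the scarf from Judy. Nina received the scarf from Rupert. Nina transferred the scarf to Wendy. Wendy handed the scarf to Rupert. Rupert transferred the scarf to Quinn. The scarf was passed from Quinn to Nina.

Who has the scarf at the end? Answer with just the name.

Tracking the scarf through each event:
Start: Judy has the scarf.
After event 1: Rupert has the scarf.
After event 2: Nina has the scarf.
After event 3: Wendy has the scarf.
After event 4: Rupert has the scarf.
After event 5: Quinn has the scarf.
After event 6: Nina has the scarf.

Answer: Nina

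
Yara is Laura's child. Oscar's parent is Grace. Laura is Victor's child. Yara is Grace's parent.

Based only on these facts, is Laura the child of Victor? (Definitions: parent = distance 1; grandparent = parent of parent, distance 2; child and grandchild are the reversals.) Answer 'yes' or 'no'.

Answer: yes

Derivation:
Reconstructing the parent chain from the given facts:
  Victor -> Laura -> Yara -> Grace -> Oscar
(each arrow means 'parent of the next')
Positions in the chain (0 = top):
  position of Victor: 0
  position of Laura: 1
  position of Yara: 2
  position of Grace: 3
  position of Oscar: 4

Laura is at position 1, Victor is at position 0; signed distance (j - i) = -1.
'child' requires j - i = -1. Actual distance is -1, so the relation HOLDS.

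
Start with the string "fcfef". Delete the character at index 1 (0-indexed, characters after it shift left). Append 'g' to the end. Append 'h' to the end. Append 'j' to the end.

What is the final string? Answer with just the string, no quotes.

Applying each edit step by step:
Start: "fcfef"
Op 1 (delete idx 1 = 'c'): "fcfef" -> "ffef"
Op 2 (append 'g'): "ffef" -> "ffefg"
Op 3 (append 'h'): "ffefg" -> "ffefgh"
Op 4 (append 'j'): "ffefgh" -> "ffefghj"

Answer: ffefghj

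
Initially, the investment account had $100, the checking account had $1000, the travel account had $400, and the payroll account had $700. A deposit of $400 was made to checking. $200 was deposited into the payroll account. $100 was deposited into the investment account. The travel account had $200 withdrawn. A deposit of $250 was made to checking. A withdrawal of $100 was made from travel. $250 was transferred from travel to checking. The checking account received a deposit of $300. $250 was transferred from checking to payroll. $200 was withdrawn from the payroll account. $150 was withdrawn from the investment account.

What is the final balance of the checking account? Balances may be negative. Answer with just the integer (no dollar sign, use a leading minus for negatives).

Tracking account balances step by step:
Start: investment=100, checking=1000, travel=400, payroll=700
Event 1 (deposit 400 to checking): checking: 1000 + 400 = 1400. Balances: investment=100, checking=1400, travel=400, payroll=700
Event 2 (deposit 200 to payroll): payroll: 700 + 200 = 900. Balances: investment=100, checking=1400, travel=400, payroll=900
Event 3 (deposit 100 to investment): investment: 100 + 100 = 200. Balances: investment=200, checking=1400, travel=400, payroll=900
Event 4 (withdraw 200 from travel): travel: 400 - 200 = 200. Balances: investment=200, checking=1400, travel=200, payroll=900
Event 5 (deposit 250 to checking): checking: 1400 + 250 = 1650. Balances: investment=200, checking=1650, travel=200, payroll=900
Event 6 (withdraw 100 from travel): travel: 200 - 100 = 100. Balances: investment=200, checking=1650, travel=100, payroll=900
Event 7 (transfer 250 travel -> checking): travel: 100 - 250 = -150, checking: 1650 + 250 = 1900. Balances: investment=200, checking=1900, travel=-150, payroll=900
Event 8 (deposit 300 to checking): checking: 1900 + 300 = 2200. Balances: investment=200, checking=2200, travel=-150, payroll=900
Event 9 (transfer 250 checking -> payroll): checking: 2200 - 250 = 1950, payroll: 900 + 250 = 1150. Balances: investment=200, checking=1950, travel=-150, payroll=1150
Event 10 (withdraw 200 from payroll): payroll: 1150 - 200 = 950. Balances: investment=200, checking=1950, travel=-150, payroll=950
Event 11 (withdraw 150 from investment): investment: 200 - 150 = 50. Balances: investment=50, checking=1950, travel=-150, payroll=950

Final balance of checking: 1950

Answer: 1950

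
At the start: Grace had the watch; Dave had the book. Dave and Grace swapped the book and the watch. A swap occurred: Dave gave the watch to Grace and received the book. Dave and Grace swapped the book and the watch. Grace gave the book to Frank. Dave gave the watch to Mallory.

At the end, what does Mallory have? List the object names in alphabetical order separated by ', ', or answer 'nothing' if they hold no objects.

Answer: watch

Derivation:
Tracking all object holders:
Start: watch:Grace, book:Dave
Event 1 (swap book<->watch: now book:Grace, watch:Dave). State: watch:Dave, book:Grace
Event 2 (swap watch<->book: now watch:Grace, book:Dave). State: watch:Grace, book:Dave
Event 3 (swap book<->watch: now book:Grace, watch:Dave). State: watch:Dave, book:Grace
Event 4 (give book: Grace -> Frank). State: watch:Dave, book:Frank
Event 5 (give watch: Dave -> Mallory). State: watch:Mallory, book:Frank

Final state: watch:Mallory, book:Frank
Mallory holds: watch.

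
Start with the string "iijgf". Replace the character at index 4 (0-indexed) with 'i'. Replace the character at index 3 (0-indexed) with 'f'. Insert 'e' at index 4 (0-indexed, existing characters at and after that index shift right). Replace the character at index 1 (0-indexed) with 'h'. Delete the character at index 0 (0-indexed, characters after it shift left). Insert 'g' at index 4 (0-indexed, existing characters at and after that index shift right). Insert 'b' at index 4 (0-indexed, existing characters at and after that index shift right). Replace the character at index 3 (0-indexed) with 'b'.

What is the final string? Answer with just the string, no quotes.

Answer: hjfbbgi

Derivation:
Applying each edit step by step:
Start: "iijgf"
Op 1 (replace idx 4: 'f' -> 'i'): "iijgf" -> "iijgi"
Op 2 (replace idx 3: 'g' -> 'f'): "iijgi" -> "iijfi"
Op 3 (insert 'e' at idx 4): "iijfi" -> "iijfei"
Op 4 (replace idx 1: 'i' -> 'h'): "iijfei" -> "ihjfei"
Op 5 (delete idx 0 = 'i'): "ihjfei" -> "hjfei"
Op 6 (insert 'g' at idx 4): "hjfei" -> "hjfegi"
Op 7 (insert 'b' at idx 4): "hjfegi" -> "hjfebgi"
Op 8 (replace idx 3: 'e' -> 'b'): "hjfebgi" -> "hjfbbgi"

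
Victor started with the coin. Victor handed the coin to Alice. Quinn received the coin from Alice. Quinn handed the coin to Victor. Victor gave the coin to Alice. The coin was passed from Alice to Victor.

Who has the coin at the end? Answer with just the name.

Answer: Victor

Derivation:
Tracking the coin through each event:
Start: Victor has the coin.
After event 1: Alice has the coin.
After event 2: Quinn has the coin.
After event 3: Victor has the coin.
After event 4: Alice has the coin.
After event 5: Victor has the coin.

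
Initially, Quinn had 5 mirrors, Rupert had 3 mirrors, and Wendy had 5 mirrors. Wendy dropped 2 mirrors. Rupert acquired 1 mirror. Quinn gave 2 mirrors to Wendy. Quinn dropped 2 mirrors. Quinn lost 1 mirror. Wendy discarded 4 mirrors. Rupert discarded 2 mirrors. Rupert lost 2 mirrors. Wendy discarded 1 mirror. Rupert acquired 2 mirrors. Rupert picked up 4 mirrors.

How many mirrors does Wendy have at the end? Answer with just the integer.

Answer: 0

Derivation:
Tracking counts step by step:
Start: Quinn=5, Rupert=3, Wendy=5
Event 1 (Wendy -2): Wendy: 5 -> 3. State: Quinn=5, Rupert=3, Wendy=3
Event 2 (Rupert +1): Rupert: 3 -> 4. State: Quinn=5, Rupert=4, Wendy=3
Event 3 (Quinn -> Wendy, 2): Quinn: 5 -> 3, Wendy: 3 -> 5. State: Quinn=3, Rupert=4, Wendy=5
Event 4 (Quinn -2): Quinn: 3 -> 1. State: Quinn=1, Rupert=4, Wendy=5
Event 5 (Quinn -1): Quinn: 1 -> 0. State: Quinn=0, Rupert=4, Wendy=5
Event 6 (Wendy -4): Wendy: 5 -> 1. State: Quinn=0, Rupert=4, Wendy=1
Event 7 (Rupert -2): Rupert: 4 -> 2. State: Quinn=0, Rupert=2, Wendy=1
Event 8 (Rupert -2): Rupert: 2 -> 0. State: Quinn=0, Rupert=0, Wendy=1
Event 9 (Wendy -1): Wendy: 1 -> 0. State: Quinn=0, Rupert=0, Wendy=0
Event 10 (Rupert +2): Rupert: 0 -> 2. State: Quinn=0, Rupert=2, Wendy=0
Event 11 (Rupert +4): Rupert: 2 -> 6. State: Quinn=0, Rupert=6, Wendy=0

Wendy's final count: 0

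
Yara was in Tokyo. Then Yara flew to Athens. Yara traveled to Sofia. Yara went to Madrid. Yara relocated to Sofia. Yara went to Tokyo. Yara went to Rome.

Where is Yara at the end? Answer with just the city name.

Tracking Yara's location:
Start: Yara is in Tokyo.
After move 1: Tokyo -> Athens. Yara is in Athens.
After move 2: Athens -> Sofia. Yara is in Sofia.
After move 3: Sofia -> Madrid. Yara is in Madrid.
After move 4: Madrid -> Sofia. Yara is in Sofia.
After move 5: Sofia -> Tokyo. Yara is in Tokyo.
After move 6: Tokyo -> Rome. Yara is in Rome.

Answer: Rome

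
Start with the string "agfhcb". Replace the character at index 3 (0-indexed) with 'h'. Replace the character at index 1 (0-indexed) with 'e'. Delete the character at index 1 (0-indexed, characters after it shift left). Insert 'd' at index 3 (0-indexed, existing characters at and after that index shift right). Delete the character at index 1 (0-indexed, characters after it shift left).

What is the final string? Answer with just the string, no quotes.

Applying each edit step by step:
Start: "agfhcb"
Op 1 (replace idx 3: 'h' -> 'h'): "agfhcb" -> "agfhcb"
Op 2 (replace idx 1: 'g' -> 'e'): "agfhcb" -> "aefhcb"
Op 3 (delete idx 1 = 'e'): "aefhcb" -> "afhcb"
Op 4 (insert 'd' at idx 3): "afhcb" -> "afhdcb"
Op 5 (delete idx 1 = 'f'): "afhdcb" -> "ahdcb"

Answer: ahdcb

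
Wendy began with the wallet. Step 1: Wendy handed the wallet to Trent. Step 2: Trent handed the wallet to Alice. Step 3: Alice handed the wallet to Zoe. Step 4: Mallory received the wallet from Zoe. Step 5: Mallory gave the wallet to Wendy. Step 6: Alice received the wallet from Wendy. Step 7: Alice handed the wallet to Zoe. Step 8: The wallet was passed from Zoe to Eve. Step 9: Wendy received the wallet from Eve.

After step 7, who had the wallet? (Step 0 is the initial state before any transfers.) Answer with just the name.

Answer: Zoe

Derivation:
Tracking the wallet holder through step 7:
After step 0 (start): Wendy
After step 1: Trent
After step 2: Alice
After step 3: Zoe
After step 4: Mallory
After step 5: Wendy
After step 6: Alice
After step 7: Zoe

At step 7, the holder is Zoe.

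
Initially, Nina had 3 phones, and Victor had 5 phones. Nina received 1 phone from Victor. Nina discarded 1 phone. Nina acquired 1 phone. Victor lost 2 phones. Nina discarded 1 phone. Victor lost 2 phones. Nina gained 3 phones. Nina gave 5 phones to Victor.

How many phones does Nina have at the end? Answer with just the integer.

Tracking counts step by step:
Start: Nina=3, Victor=5
Event 1 (Victor -> Nina, 1): Victor: 5 -> 4, Nina: 3 -> 4. State: Nina=4, Victor=4
Event 2 (Nina -1): Nina: 4 -> 3. State: Nina=3, Victor=4
Event 3 (Nina +1): Nina: 3 -> 4. State: Nina=4, Victor=4
Event 4 (Victor -2): Victor: 4 -> 2. State: Nina=4, Victor=2
Event 5 (Nina -1): Nina: 4 -> 3. State: Nina=3, Victor=2
Event 6 (Victor -2): Victor: 2 -> 0. State: Nina=3, Victor=0
Event 7 (Nina +3): Nina: 3 -> 6. State: Nina=6, Victor=0
Event 8 (Nina -> Victor, 5): Nina: 6 -> 1, Victor: 0 -> 5. State: Nina=1, Victor=5

Nina's final count: 1

Answer: 1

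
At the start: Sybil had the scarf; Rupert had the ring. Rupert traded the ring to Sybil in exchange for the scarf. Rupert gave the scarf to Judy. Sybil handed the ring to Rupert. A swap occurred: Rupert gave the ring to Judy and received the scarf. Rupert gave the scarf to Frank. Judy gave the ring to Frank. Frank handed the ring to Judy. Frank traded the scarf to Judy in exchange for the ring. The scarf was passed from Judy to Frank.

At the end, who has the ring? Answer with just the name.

Tracking all object holders:
Start: scarf:Sybil, ring:Rupert
Event 1 (swap ring<->scarf: now ring:Sybil, scarf:Rupert). State: scarf:Rupert, ring:Sybil
Event 2 (give scarf: Rupert -> Judy). State: scarf:Judy, ring:Sybil
Event 3 (give ring: Sybil -> Rupert). State: scarf:Judy, ring:Rupert
Event 4 (swap ring<->scarf: now ring:Judy, scarf:Rupert). State: scarf:Rupert, ring:Judy
Event 5 (give scarf: Rupert -> Frank). State: scarf:Frank, ring:Judy
Event 6 (give ring: Judy -> Frank). State: scarf:Frank, ring:Frank
Event 7 (give ring: Frank -> Judy). State: scarf:Frank, ring:Judy
Event 8 (swap scarf<->ring: now scarf:Judy, ring:Frank). State: scarf:Judy, ring:Frank
Event 9 (give scarf: Judy -> Frank). State: scarf:Frank, ring:Frank

Final state: scarf:Frank, ring:Frank
The ring is held by Frank.

Answer: Frank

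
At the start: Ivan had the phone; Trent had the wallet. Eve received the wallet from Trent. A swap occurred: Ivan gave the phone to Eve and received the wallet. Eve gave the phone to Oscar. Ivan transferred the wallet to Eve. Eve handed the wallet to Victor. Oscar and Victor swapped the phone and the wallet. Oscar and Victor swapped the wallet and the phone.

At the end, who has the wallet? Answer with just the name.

Tracking all object holders:
Start: phone:Ivan, wallet:Trent
Event 1 (give wallet: Trent -> Eve). State: phone:Ivan, wallet:Eve
Event 2 (swap phone<->wallet: now phone:Eve, wallet:Ivan). State: phone:Eve, wallet:Ivan
Event 3 (give phone: Eve -> Oscar). State: phone:Oscar, wallet:Ivan
Event 4 (give wallet: Ivan -> Eve). State: phone:Oscar, wallet:Eve
Event 5 (give wallet: Eve -> Victor). State: phone:Oscar, wallet:Victor
Event 6 (swap phone<->wallet: now phone:Victor, wallet:Oscar). State: phone:Victor, wallet:Oscar
Event 7 (swap wallet<->phone: now wallet:Victor, phone:Oscar). State: phone:Oscar, wallet:Victor

Final state: phone:Oscar, wallet:Victor
The wallet is held by Victor.

Answer: Victor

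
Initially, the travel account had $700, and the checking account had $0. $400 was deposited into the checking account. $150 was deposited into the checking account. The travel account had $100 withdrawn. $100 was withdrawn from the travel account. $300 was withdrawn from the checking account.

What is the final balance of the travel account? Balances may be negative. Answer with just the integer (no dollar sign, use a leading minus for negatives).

Tracking account balances step by step:
Start: travel=700, checking=0
Event 1 (deposit 400 to checking): checking: 0 + 400 = 400. Balances: travel=700, checking=400
Event 2 (deposit 150 to checking): checking: 400 + 150 = 550. Balances: travel=700, checking=550
Event 3 (withdraw 100 from travel): travel: 700 - 100 = 600. Balances: travel=600, checking=550
Event 4 (withdraw 100 from travel): travel: 600 - 100 = 500. Balances: travel=500, checking=550
Event 5 (withdraw 300 from checking): checking: 550 - 300 = 250. Balances: travel=500, checking=250

Final balance of travel: 500

Answer: 500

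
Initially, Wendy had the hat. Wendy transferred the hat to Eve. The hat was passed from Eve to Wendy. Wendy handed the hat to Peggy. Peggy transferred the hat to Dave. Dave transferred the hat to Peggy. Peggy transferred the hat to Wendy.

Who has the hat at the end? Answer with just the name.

Tracking the hat through each event:
Start: Wendy has the hat.
After event 1: Eve has the hat.
After event 2: Wendy has the hat.
After event 3: Peggy has the hat.
After event 4: Dave has the hat.
After event 5: Peggy has the hat.
After event 6: Wendy has the hat.

Answer: Wendy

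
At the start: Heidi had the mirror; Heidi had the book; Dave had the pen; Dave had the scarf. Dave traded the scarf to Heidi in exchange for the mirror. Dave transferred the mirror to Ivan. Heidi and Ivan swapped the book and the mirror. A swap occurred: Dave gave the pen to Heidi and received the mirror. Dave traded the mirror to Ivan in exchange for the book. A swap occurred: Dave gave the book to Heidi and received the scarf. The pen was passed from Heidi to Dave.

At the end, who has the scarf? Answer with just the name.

Tracking all object holders:
Start: mirror:Heidi, book:Heidi, pen:Dave, scarf:Dave
Event 1 (swap scarf<->mirror: now scarf:Heidi, mirror:Dave). State: mirror:Dave, book:Heidi, pen:Dave, scarf:Heidi
Event 2 (give mirror: Dave -> Ivan). State: mirror:Ivan, book:Heidi, pen:Dave, scarf:Heidi
Event 3 (swap book<->mirror: now book:Ivan, mirror:Heidi). State: mirror:Heidi, book:Ivan, pen:Dave, scarf:Heidi
Event 4 (swap pen<->mirror: now pen:Heidi, mirror:Dave). State: mirror:Dave, book:Ivan, pen:Heidi, scarf:Heidi
Event 5 (swap mirror<->book: now mirror:Ivan, book:Dave). State: mirror:Ivan, book:Dave, pen:Heidi, scarf:Heidi
Event 6 (swap book<->scarf: now book:Heidi, scarf:Dave). State: mirror:Ivan, book:Heidi, pen:Heidi, scarf:Dave
Event 7 (give pen: Heidi -> Dave). State: mirror:Ivan, book:Heidi, pen:Dave, scarf:Dave

Final state: mirror:Ivan, book:Heidi, pen:Dave, scarf:Dave
The scarf is held by Dave.

Answer: Dave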